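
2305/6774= 2305/6774 = 0.34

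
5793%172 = 117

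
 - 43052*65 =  - 2798380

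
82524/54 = 13754/9 = 1528.22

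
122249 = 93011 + 29238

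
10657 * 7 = 74599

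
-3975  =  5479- 9454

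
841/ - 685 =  - 841/685 =- 1.23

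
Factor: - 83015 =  - 5^1*16603^1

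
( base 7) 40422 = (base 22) k64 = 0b10011001011000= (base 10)9816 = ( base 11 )7414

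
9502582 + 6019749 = 15522331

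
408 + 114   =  522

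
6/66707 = 6/66707=0.00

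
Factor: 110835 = 3^3 * 5^1 * 821^1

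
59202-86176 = - 26974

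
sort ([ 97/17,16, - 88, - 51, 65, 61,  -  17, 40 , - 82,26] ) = [ - 88, - 82, - 51, - 17, 97/17 , 16, 26,40, 61, 65]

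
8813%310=133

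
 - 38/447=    - 1 + 409/447 = - 0.09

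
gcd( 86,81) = 1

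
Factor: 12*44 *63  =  2^4*3^3*7^1*  11^1= 33264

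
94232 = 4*23558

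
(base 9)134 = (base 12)94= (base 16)70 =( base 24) 4g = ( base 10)112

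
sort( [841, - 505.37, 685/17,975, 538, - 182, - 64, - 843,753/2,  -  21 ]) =[ - 843, - 505.37, - 182 , - 64, - 21, 685/17,  753/2, 538, 841,975 ] 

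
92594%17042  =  7384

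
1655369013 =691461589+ 963907424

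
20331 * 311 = 6322941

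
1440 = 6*240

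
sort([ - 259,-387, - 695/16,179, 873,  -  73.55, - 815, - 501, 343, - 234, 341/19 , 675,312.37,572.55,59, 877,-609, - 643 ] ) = [ - 815, - 643 , - 609, - 501, - 387, - 259, - 234, - 73.55, - 695/16,341/19, 59, 179, 312.37, 343,572.55,  675, 873, 877 ]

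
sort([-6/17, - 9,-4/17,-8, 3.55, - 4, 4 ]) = [-9, - 8,-4,- 6/17, - 4/17, 3.55 , 4 ]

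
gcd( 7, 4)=1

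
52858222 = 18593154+34265068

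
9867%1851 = 612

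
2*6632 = 13264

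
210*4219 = 885990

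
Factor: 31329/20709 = 3^( - 1 )*13^(-1)*59^1 = 59/39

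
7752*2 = 15504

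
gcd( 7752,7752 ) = 7752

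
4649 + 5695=10344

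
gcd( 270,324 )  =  54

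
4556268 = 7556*603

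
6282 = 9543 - 3261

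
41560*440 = 18286400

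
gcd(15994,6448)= 2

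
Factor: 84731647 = 7^1 * 11^1*13^1*47^1 *1801^1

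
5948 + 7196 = 13144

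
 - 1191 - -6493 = 5302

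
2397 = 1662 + 735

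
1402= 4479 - 3077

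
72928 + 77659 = 150587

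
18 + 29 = 47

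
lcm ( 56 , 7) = 56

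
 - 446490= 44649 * (-10 ) 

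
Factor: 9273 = 3^1 * 11^1 * 281^1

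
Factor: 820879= 17^1*109^1*443^1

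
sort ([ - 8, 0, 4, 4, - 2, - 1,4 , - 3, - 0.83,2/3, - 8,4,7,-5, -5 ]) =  [ - 8, - 8, - 5, - 5, - 3 , - 2,-1,-0.83,0,2/3,4,4, 4,4,7]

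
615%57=45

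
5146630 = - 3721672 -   -  8868302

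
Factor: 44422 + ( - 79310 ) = - 2^3*7^2 * 89^1 =- 34888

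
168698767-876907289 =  - 708208522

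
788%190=28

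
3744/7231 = 3744/7231 = 0.52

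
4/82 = 2/41 = 0.05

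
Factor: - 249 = - 3^1* 83^1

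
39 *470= 18330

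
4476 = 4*1119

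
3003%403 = 182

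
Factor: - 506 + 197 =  - 3^1*103^1 = - 309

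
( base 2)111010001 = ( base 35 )da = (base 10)465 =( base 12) 329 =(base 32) EH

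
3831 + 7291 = 11122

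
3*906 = 2718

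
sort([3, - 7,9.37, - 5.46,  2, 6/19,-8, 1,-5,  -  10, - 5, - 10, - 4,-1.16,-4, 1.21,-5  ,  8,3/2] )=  [ - 10 , - 10,-8, - 7,-5.46, - 5, - 5, - 5, - 4, - 4, - 1.16,6/19, 1, 1.21,3/2 , 2,3 , 8, 9.37]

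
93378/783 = 119 + 67/261 = 119.26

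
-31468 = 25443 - 56911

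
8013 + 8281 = 16294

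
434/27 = 434/27  =  16.07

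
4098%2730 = 1368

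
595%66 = 1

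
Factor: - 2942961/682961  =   - 3^1*7^1*31^(  -  1)*353^1*397^1*22031^( - 1) 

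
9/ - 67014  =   - 1/7446= - 0.00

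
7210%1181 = 124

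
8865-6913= 1952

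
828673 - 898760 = - 70087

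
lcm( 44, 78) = 1716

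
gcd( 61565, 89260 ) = 5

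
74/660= 37/330= 0.11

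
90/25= 3 + 3/5 = 3.60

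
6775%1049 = 481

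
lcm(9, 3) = 9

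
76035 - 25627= 50408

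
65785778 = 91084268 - 25298490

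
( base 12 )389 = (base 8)1031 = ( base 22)129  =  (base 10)537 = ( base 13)324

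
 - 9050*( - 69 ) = 624450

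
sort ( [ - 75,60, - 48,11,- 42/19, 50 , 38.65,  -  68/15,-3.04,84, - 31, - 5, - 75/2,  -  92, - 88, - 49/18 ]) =[ - 92, - 88, - 75, - 48,  -  75/2, - 31,-5, - 68/15,- 3.04, - 49/18, - 42/19, 11, 38.65,50, 60, 84 ]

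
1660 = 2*830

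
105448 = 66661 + 38787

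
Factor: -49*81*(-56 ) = 222264 = 2^3*3^4*7^3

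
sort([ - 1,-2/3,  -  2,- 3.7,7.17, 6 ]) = [ - 3.7,  -  2,-1, - 2/3,6,7.17]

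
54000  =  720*75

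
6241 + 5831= 12072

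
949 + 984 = 1933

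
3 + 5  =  8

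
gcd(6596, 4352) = 68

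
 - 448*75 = - 33600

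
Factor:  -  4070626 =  - 2^1 * 7^2*73^1*569^1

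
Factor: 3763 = 53^1 *71^1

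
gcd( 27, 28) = 1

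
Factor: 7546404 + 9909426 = 17455830 = 2^1 *3^1*5^1*7^1 *101^1*823^1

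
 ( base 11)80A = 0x3d2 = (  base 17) 369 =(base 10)978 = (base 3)1100020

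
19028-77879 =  - 58851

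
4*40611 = 162444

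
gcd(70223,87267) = 1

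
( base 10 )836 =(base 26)164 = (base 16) 344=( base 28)11O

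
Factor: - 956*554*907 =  - 480368968 = -  2^3*239^1*277^1*907^1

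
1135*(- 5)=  - 5675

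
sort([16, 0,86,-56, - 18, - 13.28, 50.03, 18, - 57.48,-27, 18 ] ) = [ - 57.48 ,- 56,-27,  -  18, - 13.28,  0 , 16, 18 , 18,50.03,86]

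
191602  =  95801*2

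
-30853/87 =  - 355+ 32/87 = - 354.63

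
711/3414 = 237/1138 = 0.21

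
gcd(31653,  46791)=9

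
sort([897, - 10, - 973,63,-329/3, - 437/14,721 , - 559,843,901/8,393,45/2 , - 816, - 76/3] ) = [ - 973, - 816 , - 559 ,-329/3, - 437/14,  -  76/3,-10, 45/2, 63,  901/8, 393,721,843,897]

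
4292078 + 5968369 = 10260447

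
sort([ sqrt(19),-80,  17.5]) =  [ - 80, sqrt( 19), 17.5 ] 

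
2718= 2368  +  350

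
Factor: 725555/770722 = 755/802 =2^( - 1)*5^1*151^1*401^(-1)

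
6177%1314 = 921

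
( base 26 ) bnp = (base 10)8059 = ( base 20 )102j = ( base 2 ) 1111101111011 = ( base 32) 7rr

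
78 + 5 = 83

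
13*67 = 871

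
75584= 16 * 4724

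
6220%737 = 324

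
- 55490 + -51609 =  - 107099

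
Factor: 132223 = 7^1 * 13^1* 1453^1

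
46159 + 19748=65907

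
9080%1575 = 1205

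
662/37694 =331/18847 = 0.02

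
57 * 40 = 2280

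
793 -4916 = - 4123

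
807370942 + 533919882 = 1341290824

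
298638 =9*33182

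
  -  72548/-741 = 72548/741 = 97.91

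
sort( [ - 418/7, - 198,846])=[  -  198, - 418/7,846 ]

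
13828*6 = 82968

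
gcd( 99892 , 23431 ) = 1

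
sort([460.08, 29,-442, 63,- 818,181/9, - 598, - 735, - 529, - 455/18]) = [ - 818,- 735, - 598,-529, - 442,-455/18, 181/9 , 29, 63, 460.08]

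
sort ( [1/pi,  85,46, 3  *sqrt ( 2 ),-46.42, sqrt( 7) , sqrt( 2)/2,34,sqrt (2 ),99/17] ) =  [ - 46.42,1/pi,sqrt( 2)/2,  sqrt( 2 ),sqrt( 7), 3*sqrt( 2 ), 99/17,34,46,85]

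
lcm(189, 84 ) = 756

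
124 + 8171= 8295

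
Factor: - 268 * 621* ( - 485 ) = 2^2*3^3 * 5^1*23^1*67^1 * 97^1=80717580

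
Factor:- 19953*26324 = - 525242772=- 2^2 *3^3 * 739^1*6581^1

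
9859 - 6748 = 3111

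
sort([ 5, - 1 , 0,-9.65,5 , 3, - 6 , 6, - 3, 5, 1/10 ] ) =[ - 9.65, - 6,-3, - 1, 0,1/10 , 3,5, 5, 5, 6]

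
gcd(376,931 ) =1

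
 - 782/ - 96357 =782/96357 = 0.01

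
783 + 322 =1105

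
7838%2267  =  1037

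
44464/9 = 44464/9 = 4940.44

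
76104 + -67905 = 8199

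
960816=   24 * 40034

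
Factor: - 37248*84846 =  - 2^8*3^2*79^1 * 97^1*179^1 = - 3160343808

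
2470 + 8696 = 11166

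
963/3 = 321 =321.00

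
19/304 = 1/16 = 0.06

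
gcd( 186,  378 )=6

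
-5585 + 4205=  - 1380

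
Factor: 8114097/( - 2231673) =-967^1*2797^1*743891^(-1)=-2704699/743891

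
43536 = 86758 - 43222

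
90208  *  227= 20477216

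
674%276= 122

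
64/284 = 16/71 = 0.23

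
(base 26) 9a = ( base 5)1434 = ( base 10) 244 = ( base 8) 364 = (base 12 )184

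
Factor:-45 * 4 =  - 2^2*3^2*5^1 = -180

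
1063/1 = 1063=1063.00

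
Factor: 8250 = 2^1*3^1*5^3 * 11^1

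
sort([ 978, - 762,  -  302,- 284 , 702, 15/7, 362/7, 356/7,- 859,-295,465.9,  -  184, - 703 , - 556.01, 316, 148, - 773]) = [- 859, - 773,- 762, - 703, - 556.01,-302, -295, - 284,-184,  15/7,356/7, 362/7,148,316,  465.9,702,978 ]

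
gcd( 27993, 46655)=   9331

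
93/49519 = 93/49519 = 0.00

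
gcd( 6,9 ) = 3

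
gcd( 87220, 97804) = 196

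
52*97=5044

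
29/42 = 29/42 =0.69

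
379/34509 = 379/34509 = 0.01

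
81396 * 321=26128116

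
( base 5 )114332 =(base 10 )4342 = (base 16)10f6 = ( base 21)9hg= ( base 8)10366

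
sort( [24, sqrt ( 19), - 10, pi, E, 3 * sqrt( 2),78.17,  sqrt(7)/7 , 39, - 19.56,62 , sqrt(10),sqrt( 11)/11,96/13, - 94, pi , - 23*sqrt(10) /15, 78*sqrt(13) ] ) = [ - 94, - 19.56, - 10,-23*sqrt(10) /15, sqrt( 11)/11, sqrt( 7 ) /7, E , pi, pi , sqrt(10 ) , 3*sqrt(2 ), sqrt(19), 96/13,24,39, 62, 78.17,78 * sqrt(13 ) ] 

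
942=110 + 832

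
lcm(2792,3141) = 25128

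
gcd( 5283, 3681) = 9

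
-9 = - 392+383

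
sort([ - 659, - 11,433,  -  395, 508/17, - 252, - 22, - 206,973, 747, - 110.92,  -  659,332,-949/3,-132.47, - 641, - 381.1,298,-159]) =[ - 659, - 659,-641,-395,-381.1, - 949/3, - 252,-206 ,-159, - 132.47, - 110.92, - 22, - 11, 508/17,298, 332 , 433 , 747, 973]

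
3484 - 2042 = 1442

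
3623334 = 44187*82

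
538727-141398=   397329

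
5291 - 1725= 3566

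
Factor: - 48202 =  - 2^1*7^1*11^1*313^1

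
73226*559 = 40933334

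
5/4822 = 5/4822=0.00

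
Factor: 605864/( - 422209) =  - 2^3*  7^1 * 31^1*349^1 *422209^ (  -  1)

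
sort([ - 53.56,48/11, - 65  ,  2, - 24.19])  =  [ - 65, -53.56,-24.19, 2, 48/11 ] 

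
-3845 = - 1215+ - 2630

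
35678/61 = 584 + 54/61 = 584.89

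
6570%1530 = 450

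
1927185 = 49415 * 39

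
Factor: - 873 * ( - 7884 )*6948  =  47821221936 = 2^4* 3^7 * 73^1*97^1*193^1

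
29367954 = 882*33297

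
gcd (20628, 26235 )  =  9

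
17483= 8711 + 8772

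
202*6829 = 1379458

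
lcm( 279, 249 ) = 23157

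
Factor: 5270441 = 11^1* 479131^1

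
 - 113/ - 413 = 113/413= 0.27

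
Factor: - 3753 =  - 3^3*139^1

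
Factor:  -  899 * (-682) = 613118 = 2^1*11^1 * 29^1*31^2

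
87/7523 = 87/7523 = 0.01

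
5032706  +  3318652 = 8351358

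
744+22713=23457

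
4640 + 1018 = 5658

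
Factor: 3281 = 17^1* 193^1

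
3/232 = 3/232 = 0.01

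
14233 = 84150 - 69917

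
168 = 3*56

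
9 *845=7605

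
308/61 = 308/61  =  5.05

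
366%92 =90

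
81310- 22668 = 58642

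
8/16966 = 4/8483 = 0.00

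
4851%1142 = 283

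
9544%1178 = 120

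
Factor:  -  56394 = - 2^1*3^2*13^1 * 241^1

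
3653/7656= 3653/7656 = 0.48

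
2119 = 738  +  1381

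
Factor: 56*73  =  2^3* 7^1 * 73^1= 4088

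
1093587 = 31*35277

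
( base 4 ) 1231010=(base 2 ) 1101101000100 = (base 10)6980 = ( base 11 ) 5276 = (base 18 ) 139e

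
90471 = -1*(-90471)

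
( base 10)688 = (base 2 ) 1010110000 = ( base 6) 3104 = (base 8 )1260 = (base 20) 1E8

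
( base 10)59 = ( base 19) 32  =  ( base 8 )73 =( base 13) 47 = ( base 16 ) 3b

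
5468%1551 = 815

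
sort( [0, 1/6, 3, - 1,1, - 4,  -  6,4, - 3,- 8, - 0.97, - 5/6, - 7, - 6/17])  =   [ - 8, - 7, - 6, - 4, - 3, - 1,-0.97, - 5/6, - 6/17,0,1/6,1, 3, 4] 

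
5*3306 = 16530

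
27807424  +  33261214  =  61068638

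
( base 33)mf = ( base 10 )741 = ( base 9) 1013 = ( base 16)2E5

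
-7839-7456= - 15295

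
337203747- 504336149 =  - 167132402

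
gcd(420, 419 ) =1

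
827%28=15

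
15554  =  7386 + 8168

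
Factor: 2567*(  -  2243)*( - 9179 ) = 52850671799 = 17^1* 67^1*137^1  *151^1 * 2243^1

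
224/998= 112/499= 0.22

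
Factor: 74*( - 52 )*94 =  - 2^4*13^1*37^1*47^1 = - 361712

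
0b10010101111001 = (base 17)1G35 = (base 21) 10FH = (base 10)9593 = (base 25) F8I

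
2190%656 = 222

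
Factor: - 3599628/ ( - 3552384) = 2^(-5 )*11^( - 1 )*29^( - 2)*299969^1 =299969/296032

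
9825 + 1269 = 11094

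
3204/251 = 12 + 192/251= 12.76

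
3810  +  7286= 11096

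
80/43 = 80/43= 1.86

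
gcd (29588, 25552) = 4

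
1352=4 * 338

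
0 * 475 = 0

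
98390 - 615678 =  - 517288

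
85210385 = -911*( - 93535 ) 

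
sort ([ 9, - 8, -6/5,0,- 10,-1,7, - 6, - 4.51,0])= [ - 10, - 8, - 6, - 4.51,-6/5, - 1,0, 0,7 , 9]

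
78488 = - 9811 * ( - 8 )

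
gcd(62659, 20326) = 1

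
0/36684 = 0 = 0.00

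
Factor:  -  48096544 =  - 2^5 * 1503017^1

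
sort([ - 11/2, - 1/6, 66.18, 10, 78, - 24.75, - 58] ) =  [ - 58,-24.75, - 11/2, -1/6,10 , 66.18,78]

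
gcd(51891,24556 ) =7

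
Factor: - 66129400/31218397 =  - 2^3*5^2*7^(-1)*61^( - 1 )*71^1*113^( - 1 )*647^(  -  1 )*4657^1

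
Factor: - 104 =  - 2^3*13^1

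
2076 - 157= 1919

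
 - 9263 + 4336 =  - 4927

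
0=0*265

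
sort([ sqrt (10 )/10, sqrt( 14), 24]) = [sqrt(10)/10,sqrt(14), 24 ] 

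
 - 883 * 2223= -1962909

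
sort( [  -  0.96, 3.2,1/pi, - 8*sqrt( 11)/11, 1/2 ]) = [-8*sqrt(11)/11, - 0.96,1/pi,  1/2, 3.2]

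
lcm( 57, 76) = 228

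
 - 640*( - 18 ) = 11520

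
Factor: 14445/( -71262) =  - 2^ (-1 )*3^1*5^1*37^( - 1 ) = - 15/74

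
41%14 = 13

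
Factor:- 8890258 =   -  2^1* 13^1*109^1*3137^1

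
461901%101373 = 56409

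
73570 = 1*73570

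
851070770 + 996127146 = 1847197916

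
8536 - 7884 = 652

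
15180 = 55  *276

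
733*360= 263880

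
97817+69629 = 167446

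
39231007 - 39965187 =-734180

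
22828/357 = 22828/357 = 63.94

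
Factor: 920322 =2^1*3^4*13^1*19^1*23^1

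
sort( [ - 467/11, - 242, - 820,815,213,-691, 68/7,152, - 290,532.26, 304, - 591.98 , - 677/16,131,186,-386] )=[ - 820,-691, - 591.98,  -  386, - 290, - 242 , - 467/11, - 677/16, 68/7,131,152,186,213,304,532.26, 815 ] 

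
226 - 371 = -145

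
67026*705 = 47253330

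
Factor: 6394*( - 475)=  - 2^1*5^2*19^1*23^1* 139^1=-3037150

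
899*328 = 294872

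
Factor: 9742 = 2^1*4871^1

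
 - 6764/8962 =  - 1 + 1099/4481 = -0.75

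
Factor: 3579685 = 5^1*107^1*6691^1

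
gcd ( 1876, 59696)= 28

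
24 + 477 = 501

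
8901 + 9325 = 18226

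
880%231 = 187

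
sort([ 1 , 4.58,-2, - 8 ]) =[  -  8 ,-2 , 1 , 4.58 ] 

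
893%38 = 19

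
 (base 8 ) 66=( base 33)1l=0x36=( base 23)28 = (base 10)54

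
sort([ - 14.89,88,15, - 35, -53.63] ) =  [ - 53.63, - 35, - 14.89,  15, 88 ]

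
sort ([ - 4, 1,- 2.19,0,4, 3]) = [-4,- 2.19, 0, 1 , 3,4]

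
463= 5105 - 4642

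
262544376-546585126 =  - 284040750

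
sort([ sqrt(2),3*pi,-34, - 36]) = [ - 36,  -  34, sqrt( 2 ), 3 *pi ] 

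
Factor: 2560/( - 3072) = -5/6 = - 2^(-1 )*3^(-1 )*5^1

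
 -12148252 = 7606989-19755241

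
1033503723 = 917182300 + 116321423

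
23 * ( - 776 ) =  -17848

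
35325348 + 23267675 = 58593023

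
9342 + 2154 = 11496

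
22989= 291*79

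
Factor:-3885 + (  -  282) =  - 4167 = -  3^2*463^1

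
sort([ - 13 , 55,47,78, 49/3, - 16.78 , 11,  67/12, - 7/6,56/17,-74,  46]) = [-74,-16.78, - 13, - 7/6, 56/17 , 67/12,11,49/3, 46, 47, 55,78 ]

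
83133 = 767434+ - 684301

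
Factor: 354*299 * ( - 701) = - 2^1*3^1 * 13^1*23^1*59^1*701^1 = - 74198046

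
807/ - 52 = -807/52=- 15.52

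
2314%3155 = 2314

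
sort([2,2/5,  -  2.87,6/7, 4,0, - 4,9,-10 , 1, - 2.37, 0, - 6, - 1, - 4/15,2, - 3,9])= [ - 10,- 6, - 4, - 3,-2.87, - 2.37, - 1, - 4/15,0 , 0,2/5,6/7,  1,2,2,4 , 9,9] 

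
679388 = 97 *7004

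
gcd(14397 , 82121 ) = 1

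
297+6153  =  6450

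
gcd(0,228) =228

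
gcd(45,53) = 1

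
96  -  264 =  - 168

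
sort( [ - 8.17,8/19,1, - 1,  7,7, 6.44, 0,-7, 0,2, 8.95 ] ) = [ - 8.17,-7 , - 1,0, 0, 8/19, 1, 2,6.44, 7, 7,8.95 ] 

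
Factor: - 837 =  - 3^3*31^1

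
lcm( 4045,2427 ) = 12135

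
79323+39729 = 119052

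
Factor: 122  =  2^1*61^1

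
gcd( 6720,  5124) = 84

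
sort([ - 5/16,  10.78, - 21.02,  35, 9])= [ - 21.02, - 5/16, 9 , 10.78, 35]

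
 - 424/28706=-1 + 14141/14353=- 0.01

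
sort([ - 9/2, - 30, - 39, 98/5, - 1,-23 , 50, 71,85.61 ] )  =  [ - 39,-30,- 23, - 9/2, - 1, 98/5,50, 71,85.61 ]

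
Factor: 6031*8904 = 53700024 = 2^3 * 3^1*7^1*37^1*53^1*163^1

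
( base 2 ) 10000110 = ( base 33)42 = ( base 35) 3t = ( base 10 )134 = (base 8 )206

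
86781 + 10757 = 97538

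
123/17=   7+4/17 =7.24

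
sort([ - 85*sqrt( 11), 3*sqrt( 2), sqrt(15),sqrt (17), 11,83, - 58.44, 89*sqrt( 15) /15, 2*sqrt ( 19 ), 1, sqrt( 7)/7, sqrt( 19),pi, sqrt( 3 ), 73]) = [ - 85*sqrt(11 ) ,  -  58.44, sqrt(7 )/7, 1,sqrt( 3), pi, sqrt(15 ), sqrt( 17 ), 3*sqrt( 2 ), sqrt( 19),2*sqrt(19), 11, 89*sqrt (15) /15, 73, 83]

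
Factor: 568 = 2^3*71^1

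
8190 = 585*14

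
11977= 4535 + 7442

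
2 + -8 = - 6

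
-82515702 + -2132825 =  - 84648527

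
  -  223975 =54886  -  278861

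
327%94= 45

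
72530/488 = 36265/244 = 148.63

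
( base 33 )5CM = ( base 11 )4450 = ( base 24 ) A47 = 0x16E7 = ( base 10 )5863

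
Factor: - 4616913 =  - 3^1*7^1*109^1*2017^1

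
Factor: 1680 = 2^4*3^1 * 5^1 * 7^1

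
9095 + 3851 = 12946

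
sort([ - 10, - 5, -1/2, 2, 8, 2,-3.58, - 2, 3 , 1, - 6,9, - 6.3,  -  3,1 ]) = [ - 10, - 6.3, - 6, - 5 ,- 3.58, - 3, - 2, - 1/2,1,1, 2,2, 3,8,9 ] 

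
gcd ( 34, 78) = 2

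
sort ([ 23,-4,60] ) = [ - 4,23,60]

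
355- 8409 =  - 8054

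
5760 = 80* 72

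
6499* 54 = 350946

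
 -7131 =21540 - 28671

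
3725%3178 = 547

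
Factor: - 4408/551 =  -  8 = - 2^3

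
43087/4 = 43087/4 = 10771.75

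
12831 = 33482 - 20651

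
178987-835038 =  - 656051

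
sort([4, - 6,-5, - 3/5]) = [-6,-5, - 3/5,4]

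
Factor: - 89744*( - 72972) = 2^6*3^2*71^1*79^1*2027^1 = 6548799168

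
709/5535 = 709/5535 =0.13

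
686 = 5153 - 4467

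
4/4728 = 1/1182=0.00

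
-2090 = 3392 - 5482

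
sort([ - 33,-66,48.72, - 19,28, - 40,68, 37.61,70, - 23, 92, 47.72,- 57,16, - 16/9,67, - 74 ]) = [ - 74, - 66,-57, - 40, - 33, - 23, - 19 , - 16/9,16,28, 37.61,  47.72,48.72,67, 68, 70,92 ]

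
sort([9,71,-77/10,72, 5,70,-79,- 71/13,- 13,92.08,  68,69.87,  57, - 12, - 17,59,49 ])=[ - 79, - 17, - 13,- 12,-77/10, - 71/13, 5,9 , 49,  57,59,68,69.87,70,  71,72 , 92.08]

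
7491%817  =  138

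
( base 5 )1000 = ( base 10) 125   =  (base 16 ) 7d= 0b1111101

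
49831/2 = 49831/2 =24915.50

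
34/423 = 34/423 = 0.08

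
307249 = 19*16171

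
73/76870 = 73/76870=0.00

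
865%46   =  37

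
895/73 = 895/73 = 12.26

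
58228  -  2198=56030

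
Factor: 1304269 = 439^1*2971^1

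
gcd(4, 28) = 4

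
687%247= 193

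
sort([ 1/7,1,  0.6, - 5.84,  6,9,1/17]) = [-5.84,1/17,1/7,0.6, 1, 6,  9]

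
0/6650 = 0 = 0.00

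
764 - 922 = - 158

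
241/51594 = 241/51594 = 0.00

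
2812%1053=706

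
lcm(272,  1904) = 1904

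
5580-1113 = 4467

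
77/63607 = 77/63607=0.00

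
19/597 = 19/597 = 0.03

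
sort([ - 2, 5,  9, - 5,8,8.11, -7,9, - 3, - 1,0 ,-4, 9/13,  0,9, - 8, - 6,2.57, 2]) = [ - 8, - 7, - 6, - 5, - 4, - 3 ,-2, - 1,0 , 0,9/13,2, 2.57, 5 , 8, 8.11,9,9,9 ]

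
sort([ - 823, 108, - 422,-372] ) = [ - 823 , - 422, - 372,108] 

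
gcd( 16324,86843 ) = 1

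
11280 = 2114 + 9166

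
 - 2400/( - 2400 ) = 1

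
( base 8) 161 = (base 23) 4L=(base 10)113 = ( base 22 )53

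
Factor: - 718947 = -3^2*17^1* 37^1*127^1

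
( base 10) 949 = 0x3B5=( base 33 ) SP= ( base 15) 434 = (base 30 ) 11J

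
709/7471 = 709/7471 = 0.09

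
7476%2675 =2126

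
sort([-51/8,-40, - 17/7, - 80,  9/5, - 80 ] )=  [ - 80, - 80,- 40 , - 51/8 , - 17/7, 9/5 ]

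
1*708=708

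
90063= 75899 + 14164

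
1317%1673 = 1317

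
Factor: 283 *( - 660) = -2^2*3^1*5^1 *11^1*283^1 = - 186780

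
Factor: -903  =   - 3^1*7^1*43^1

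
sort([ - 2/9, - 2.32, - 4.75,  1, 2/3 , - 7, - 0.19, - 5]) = [ - 7, - 5, - 4.75 , - 2.32, - 2/9,-0.19 , 2/3, 1 ]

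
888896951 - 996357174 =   -  107460223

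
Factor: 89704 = 2^3*11213^1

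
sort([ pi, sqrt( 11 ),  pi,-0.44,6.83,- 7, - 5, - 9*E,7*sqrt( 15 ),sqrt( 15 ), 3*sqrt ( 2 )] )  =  [  -  9*E,-7, - 5, - 0.44,  pi, pi,sqrt(11), sqrt( 15), 3  *  sqrt (2), 6.83, 7*sqrt( 15)] 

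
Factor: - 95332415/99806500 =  - 19066483/19961300 =- 2^( - 2)*5^(-2 )*433^ (-1 )*461^( - 1 )*19066483^1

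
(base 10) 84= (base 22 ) 3i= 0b1010100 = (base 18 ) 4c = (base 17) 4g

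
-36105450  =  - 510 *70795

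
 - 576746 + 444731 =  - 132015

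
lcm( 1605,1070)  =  3210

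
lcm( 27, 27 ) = 27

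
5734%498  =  256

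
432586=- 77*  (- 5618 )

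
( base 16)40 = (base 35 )1T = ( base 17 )3d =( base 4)1000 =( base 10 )64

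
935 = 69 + 866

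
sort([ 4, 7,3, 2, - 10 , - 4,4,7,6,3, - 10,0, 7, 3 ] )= [-10, - 10, - 4,0, 2, 3,  3, 3,  4 , 4, 6, 7, 7,7] 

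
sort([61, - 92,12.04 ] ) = [-92,12.04,61 ]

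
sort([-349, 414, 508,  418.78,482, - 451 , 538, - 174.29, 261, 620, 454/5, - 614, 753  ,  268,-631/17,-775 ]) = [ - 775, - 614,- 451 , - 349, - 174.29, - 631/17, 454/5, 261, 268, 414, 418.78, 482, 508,  538, 620, 753] 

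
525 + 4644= 5169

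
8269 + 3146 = 11415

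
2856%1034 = 788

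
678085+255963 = 934048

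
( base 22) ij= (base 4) 12133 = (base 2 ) 110011111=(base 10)415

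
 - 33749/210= - 161+61/210 = - 160.71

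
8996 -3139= 5857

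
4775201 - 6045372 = - 1270171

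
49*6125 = 300125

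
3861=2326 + 1535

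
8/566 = 4/283 = 0.01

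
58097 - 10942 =47155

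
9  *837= 7533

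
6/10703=6/10703= 0.00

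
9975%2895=1290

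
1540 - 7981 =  - 6441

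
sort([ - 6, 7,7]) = [ - 6, 7,7 ]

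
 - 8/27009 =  - 8/27009 = - 0.00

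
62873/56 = 62873/56 = 1122.73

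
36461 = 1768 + 34693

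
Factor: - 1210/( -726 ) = 3^( - 1)*5^1 =5/3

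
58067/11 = 58067/11= 5278.82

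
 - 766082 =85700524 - 86466606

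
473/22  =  21 + 1/2 = 21.50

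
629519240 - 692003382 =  - 62484142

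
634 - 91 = 543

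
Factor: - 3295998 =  - 2^1*3^3*67^1*911^1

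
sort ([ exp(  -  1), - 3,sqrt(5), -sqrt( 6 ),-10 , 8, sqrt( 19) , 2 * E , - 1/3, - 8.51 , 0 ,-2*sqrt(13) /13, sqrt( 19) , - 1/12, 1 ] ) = [ - 10 , - 8.51, - 3,- sqrt(6 ), - 2*sqrt( 13 ) /13, - 1/3, - 1/12,  0, exp(-1 ),  1, sqrt(5),sqrt( 19),sqrt (19),2*E,8] 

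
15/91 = 15/91= 0.16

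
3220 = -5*( - 644 ) 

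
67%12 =7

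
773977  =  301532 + 472445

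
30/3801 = 10/1267 = 0.01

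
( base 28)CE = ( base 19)i8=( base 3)110222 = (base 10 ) 350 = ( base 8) 536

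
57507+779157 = 836664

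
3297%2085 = 1212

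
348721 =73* 4777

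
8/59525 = 8/59525  =  0.00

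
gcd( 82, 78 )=2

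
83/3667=83/3667 = 0.02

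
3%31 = 3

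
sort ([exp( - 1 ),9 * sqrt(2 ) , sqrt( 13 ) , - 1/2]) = [  -  1/2,exp( - 1), sqrt( 13),9*sqrt (2) ] 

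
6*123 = 738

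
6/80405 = 6/80405 = 0.00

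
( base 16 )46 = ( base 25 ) 2K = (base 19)3d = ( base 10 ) 70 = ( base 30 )2A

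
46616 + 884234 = 930850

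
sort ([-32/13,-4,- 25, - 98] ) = [ - 98, - 25, - 4, - 32/13]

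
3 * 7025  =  21075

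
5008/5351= 5008/5351= 0.94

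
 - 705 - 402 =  - 1107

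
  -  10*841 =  - 8410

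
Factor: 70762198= 2^1 * 13^1*509^1*5347^1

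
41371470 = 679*60930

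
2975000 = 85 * 35000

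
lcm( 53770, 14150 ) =268850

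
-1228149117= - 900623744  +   - 327525373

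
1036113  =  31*33423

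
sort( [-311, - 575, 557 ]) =[ - 575 ,-311, 557]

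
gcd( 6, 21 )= 3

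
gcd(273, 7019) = 1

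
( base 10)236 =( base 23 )a6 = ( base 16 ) ec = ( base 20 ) bg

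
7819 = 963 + 6856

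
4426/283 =4426/283 = 15.64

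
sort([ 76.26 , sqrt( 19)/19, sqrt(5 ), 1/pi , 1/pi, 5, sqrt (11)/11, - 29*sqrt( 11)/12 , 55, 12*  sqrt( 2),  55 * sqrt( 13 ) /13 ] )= [ - 29*  sqrt( 11)/12, sqrt( 19) /19, sqrt( 11)/11, 1/pi, 1/pi, sqrt( 5),5,  55*sqrt(13 ) /13,12*sqrt( 2),55, 76.26 ] 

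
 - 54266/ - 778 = 27133/389 = 69.75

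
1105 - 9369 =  - 8264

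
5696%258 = 20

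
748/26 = 28 + 10/13 = 28.77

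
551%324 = 227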